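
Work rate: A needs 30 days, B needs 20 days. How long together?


Rate of A = 1/30 per day
Rate of B = 1/20 per day
Combined rate = 1/30 + 1/20 = 50/600 ≈ 0.0833 per day
Days = 1 / combined rate = 600/50
= 12.00 days

12.00 days


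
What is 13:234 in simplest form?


GCD(13, 234) = 13
13/13 : 234/13
= 1:18

1:18


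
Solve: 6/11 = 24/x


Cross multiply: 6 × x = 11 × 24
6x = 264
x = 264 / 6
= 44.00

44.00


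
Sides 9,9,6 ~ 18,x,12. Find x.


Scale factor = 18/9 = 2
Missing side = 9 × 2
= 18.0

18.0


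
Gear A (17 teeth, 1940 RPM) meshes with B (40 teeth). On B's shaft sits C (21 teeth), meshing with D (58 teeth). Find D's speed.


Stage 1: RPM_B = RPM_A × t_A/t_B = 1940 × 17/40 = 32980/40 = 824.50
B and C share a shaft → RPM_C = RPM_B
Stage 2: RPM_D = RPM_C × t_C/t_D = RPM_A × (t_A×t_C)/(t_B×t_D)
Overall ratio = (17×21)/(40×58) = 357/2320
RPM_D = 1940 × 357/2320 = 692580/2320
≈ 298.53 RPM

298.53 RPM


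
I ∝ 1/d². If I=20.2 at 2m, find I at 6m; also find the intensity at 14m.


I₁d₁² = I₂d₂²
I at 6m = 20.2 × (2/6)² = 20.2 × 4/36 = 80.8/36 ≈ 2.2444
I at 14m = 20.2 × (2/14)² = 20.2 × 4/196 = 80.8/196 ≈ 0.4122
= 2.2444 and 0.4122

2.2444 and 0.4122


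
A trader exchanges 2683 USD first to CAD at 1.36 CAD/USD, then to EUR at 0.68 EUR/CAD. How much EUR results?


Step 1: 2683 USD × 1.36 = 3648.88 CAD
Step 2: 3648.88 CAD × 0.68 = 2481.24 EUR
Implied rate USD→EUR = 1.36 × 0.68 = 0.9248
= 2481.24 EUR

2481.24 EUR


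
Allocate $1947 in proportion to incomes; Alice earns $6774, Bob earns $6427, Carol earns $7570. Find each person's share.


Total income = 6774 + 6427 + 7570 = $20771
Alice: $1947 × 6774/20771 = $634.97
Bob: $1947 × 6427/20771 = $602.44
Carol: $1947 × 7570/20771 = $709.58
= Alice: $634.97, Bob: $602.44, Carol: $709.58

Alice: $634.97, Bob: $602.44, Carol: $709.58


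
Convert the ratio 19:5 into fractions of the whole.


Total parts = 19 + 5 = 24
First part: 19/24 = 19/24
Second part: 5/24 = 5/24
= 19/24 and 5/24

19/24 and 5/24


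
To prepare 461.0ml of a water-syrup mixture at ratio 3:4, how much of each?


Total parts = 3 + 4 = 7
water: 461.0 × 3/7 = 197.6ml
syrup: 461.0 × 4/7 = 263.4ml
= 197.6ml and 263.4ml

197.6ml and 263.4ml


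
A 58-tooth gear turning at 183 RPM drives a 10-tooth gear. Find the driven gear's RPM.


Gear ratio = 58:10 = 29:5
RPM_B = RPM_A × (teeth_A / teeth_B)
= 183 × (58/10)
= 1061.4 RPM

1061.4 RPM


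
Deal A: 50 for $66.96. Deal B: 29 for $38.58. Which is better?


Deal A: $66.96/50 = $1.3392/unit
Deal B: $38.58/29 = $1.3303/unit
B is cheaper per unit
= Deal B

Deal B


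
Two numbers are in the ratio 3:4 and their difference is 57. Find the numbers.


Let A = 3k, B = 4k.
4k - 3k = 57
1k = 57 → k = 57/1 = 57
A = 3×57 = 171, B = 4×57 = 228
= A = 171, B = 228

A = 171, B = 228


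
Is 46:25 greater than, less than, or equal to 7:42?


46/25 = 1.8400
7/42 = 0.1667
1.8400 > 0.1667, so 46:25 is greater
= greater than

greater than


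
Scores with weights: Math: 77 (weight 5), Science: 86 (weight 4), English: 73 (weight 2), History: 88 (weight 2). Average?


Numerator = 77×5 + 86×4 + 73×2 + 88×2
= 385 + 344 + 146 + 176
= 1051
Total weight = 13
Weighted avg = 1051/13
= 80.85

80.85


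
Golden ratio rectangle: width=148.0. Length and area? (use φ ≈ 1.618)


φ = (1 + √5) / 2 ≈ 1.618
Length = width × φ = 148.0 × 1.618 = 239.464
≈ 239.46
Area = width × length = 148.0 × 239.464 = 35440.672 ≈ 35440.67
= Length: 239.46, Area: 35440.67

Length: 239.46, Area: 35440.67


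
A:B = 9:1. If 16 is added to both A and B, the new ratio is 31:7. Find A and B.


Let A = 9k, B = 1k.
(9k + 16) / (1k + 16) = 31/7
Cross-multiply: 7(9k + 16) = 31(1k + 16)
63k + 112 = 31k + 496
63k - 31k = 496 - 112
32k = 384
k = 384/32 = 12
A = 9×12 = 108, B = 1×12 = 12
= A = 108, B = 12

A = 108, B = 12


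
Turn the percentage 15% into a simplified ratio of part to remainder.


15% means 15 parts out of 100; remainder = 85
Part : remainder = 15:85
GCD = 5
= 3:17

3:17


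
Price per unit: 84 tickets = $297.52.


Unit rate = total / quantity
= 297.52 / 84
= $3.54 per unit

$3.54 per unit


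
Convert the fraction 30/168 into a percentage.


Percentage = (part / whole) × 100
= (30 / 168) × 100
≈ 17.86%

17.86%


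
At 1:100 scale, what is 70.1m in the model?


Model size = real / scale
= 70.1 / 100
= 0.7010 m

0.7010 m


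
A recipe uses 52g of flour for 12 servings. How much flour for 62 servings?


Direct proportion: y/x = constant
k = 52/12 ≈ 4.3333
y₂ = k × 62 = 52 × 62 / 12 = 3224/12
≈ 268.67

268.67


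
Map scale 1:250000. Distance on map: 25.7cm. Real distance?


Real distance = map distance × scale
= 25.7cm × 250000
= 6425000 cm = 64250.0 m
= 64.250 km

64.250 km


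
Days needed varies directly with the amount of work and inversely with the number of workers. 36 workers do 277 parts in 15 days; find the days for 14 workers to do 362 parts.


Days ∝ work / workers, so d₂ = d₁ × (m₁/m₂) × (w₂/w₁)
Workers factor (inverse): 36/14 ≈ 2.5714
Work factor (direct): 362/277 ≈ 1.3069
d₂ = 15 × 36/14 × 362/277 = (15 × 36 × 362) / (14 × 277) = 195480/3878
≈ 50.41 days

50.41 days


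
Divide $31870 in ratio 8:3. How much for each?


Total parts = 8 + 3 = 11
Part 1: 31870 × 8/11 = 23178.18
Part 2: 31870 × 3/11 = 8691.82
= Part 1: $23178.18, Part 2: $8691.82

Part 1: $23178.18, Part 2: $8691.82


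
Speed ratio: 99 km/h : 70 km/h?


Ratio = 99:70
GCD = 1
Simplified = 99:70
Time ratio (same distance) = 70:99
Speed ratio = 99:70

99:70


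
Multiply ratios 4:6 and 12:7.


Compound ratio = (4×12) : (6×7)
= 48:42
GCD = 6
= 8:7

8:7


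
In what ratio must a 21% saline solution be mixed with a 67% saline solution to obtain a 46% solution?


Let x parts of 21% mix with y parts of 67%.
21x + 67y = 46(x + y)
21x + 67y = 46x + 46y
x(21 - 46) = y(46 - 67)
x/y = (67 - 46)/(46 - 21) = 21/25
Simplify: 21:25
= 21:25

21:25


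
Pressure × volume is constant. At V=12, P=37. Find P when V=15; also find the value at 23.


Inverse proportion: x × y = constant
k = 12 × 37 = 444
At x=15: k/15 = 29.60
At x=23: k/23 = 19.30
= 29.60 and 19.30

29.60 and 19.30


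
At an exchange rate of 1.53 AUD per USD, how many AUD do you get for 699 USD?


Amount × rate = 699 × 1.53
= 1069.47 AUD

1069.47 AUD


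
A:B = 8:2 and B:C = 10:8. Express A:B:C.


Match B: multiply A:B by 10 → 80:20
Multiply B:C by 2 → 20:16
Combined: 80:20:16
GCD = 4
= 20:5:4

20:5:4


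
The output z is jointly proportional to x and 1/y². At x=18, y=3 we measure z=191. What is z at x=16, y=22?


z = k·x/y²
Solve for k using the known point: k = z·y²/x = 191×9/18 = 1719/18 = 95.5000
Now evaluate at x=16, y=22:
z = k × 16 / 484 = (1719 × 16) / (18 × 484) = 27504/8712
≈ 3.1570

3.1570


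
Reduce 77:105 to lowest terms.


GCD(77, 105) = 7
77/7 : 105/7
= 11:15

11:15


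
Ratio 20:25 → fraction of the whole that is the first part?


Total parts = 20 + 25 = 45
First part: 20/45 = 4/9
= 4/9

4/9


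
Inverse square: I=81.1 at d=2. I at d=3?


I₁d₁² = I₂d₂²
I₂ = I₁ × (d₁/d₂)²
= 81.1 × (2/3)²
= 81.1 × 4/9
= 324.4/9
≈ 36.0444

36.0444


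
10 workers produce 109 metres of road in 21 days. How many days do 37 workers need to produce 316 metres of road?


Days ∝ work / workers, so d₂ = d₁ × (m₁/m₂) × (w₂/w₁)
Workers factor (inverse): 10/37 ≈ 0.2703
Work factor (direct): 316/109 ≈ 2.8991
d₂ = 21 × 10/37 × 316/109 = (21 × 10 × 316) / (37 × 109) = 66360/4033
≈ 16.45 days

16.45 days


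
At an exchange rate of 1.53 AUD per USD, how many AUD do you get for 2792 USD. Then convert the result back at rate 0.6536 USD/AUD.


Amount × rate = 2792 × 1.53 = 4271.76 AUD
Round-trip: 4271.76 × 0.6536 = 2792.02 USD
= 4271.76 AUD, then 2792.02 USD

4271.76 AUD, then 2792.02 USD


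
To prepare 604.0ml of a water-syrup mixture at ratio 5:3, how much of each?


Total parts = 5 + 3 = 8
water: 604.0 × 5/8 = 377.5ml
syrup: 604.0 × 3/8 = 226.5ml
= 377.5ml and 226.5ml

377.5ml and 226.5ml


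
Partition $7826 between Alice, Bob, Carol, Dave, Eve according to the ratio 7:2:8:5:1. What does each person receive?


Total parts = 7 + 2 + 8 + 5 + 1 = 23
Alice: 7826 × 7/23 = 2381.83
Bob: 7826 × 2/23 = 680.52
Carol: 7826 × 8/23 = 2722.09
Dave: 7826 × 5/23 = 1701.30
Eve: 7826 × 1/23 = 340.26
= Alice: $2381.83, Bob: $680.52, Carol: $2722.09, Dave: $1701.30, Eve: $340.26

Alice: $2381.83, Bob: $680.52, Carol: $2722.09, Dave: $1701.30, Eve: $340.26


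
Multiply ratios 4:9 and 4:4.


Compound ratio = (4×4) : (9×4)
= 16:36
GCD = 4
= 4:9

4:9


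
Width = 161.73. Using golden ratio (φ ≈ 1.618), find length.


φ = (1 + √5) / 2 ≈ 1.618
Length = width × φ = 161.73 × 1.618 = 261.67914
≈ 261.68

261.68


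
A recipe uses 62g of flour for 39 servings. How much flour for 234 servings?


Direct proportion: y/x = constant
k = 62/39 ≈ 1.5897
y₂ = k × 234 = 62 × 234 / 39 = 14508/39
= 372.00

372.00


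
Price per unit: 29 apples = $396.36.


Unit rate = total / quantity
= 396.36 / 29
= $13.67 per unit

$13.67 per unit


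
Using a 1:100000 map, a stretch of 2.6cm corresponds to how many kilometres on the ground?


Real distance = map distance × scale
= 2.6cm × 100000
= 260000 cm = 2600.0 m
= 2.600 km

2.600 km


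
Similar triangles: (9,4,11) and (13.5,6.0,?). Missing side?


Scale factor = 13.5/9 = 1.5
Missing side = 11 × 1.5
= 16.5

16.5


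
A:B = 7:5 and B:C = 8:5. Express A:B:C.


Match B: multiply A:B by 8 → 56:40
Multiply B:C by 5 → 40:25
Combined: 56:40:25
GCD = 1
= 56:40:25

56:40:25


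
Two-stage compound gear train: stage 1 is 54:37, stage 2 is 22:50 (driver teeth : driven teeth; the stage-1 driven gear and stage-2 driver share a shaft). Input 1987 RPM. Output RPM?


Stage 1: RPM_B = RPM_A × t_A/t_B = 1987 × 54/37 = 107298/37 ≈ 2899.95
B and C share a shaft → RPM_C = RPM_B
Stage 2: RPM_D = RPM_C × t_C/t_D = RPM_A × (t_A×t_C)/(t_B×t_D)
Overall ratio = (54×22)/(37×50) = 1188/1850
RPM_D = 1987 × 1188/1850 = 2360556/1850
≈ 1275.98 RPM

1275.98 RPM


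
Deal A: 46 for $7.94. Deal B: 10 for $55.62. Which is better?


Deal A: $7.94/46 = $0.1726/unit
Deal B: $55.62/10 = $5.5620/unit
A is cheaper per unit
= Deal A

Deal A


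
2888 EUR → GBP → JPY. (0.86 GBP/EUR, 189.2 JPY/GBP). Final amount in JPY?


Step 1: 2888 EUR × 0.86 = 2483.68 GBP
Step 2: 2483.68 GBP × 189.2 = 469912.26 JPY
Implied rate EUR→JPY = 0.86 × 189.2 = 162.7120
= 469912.26 JPY

469912.26 JPY


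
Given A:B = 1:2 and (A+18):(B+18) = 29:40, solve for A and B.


Let A = 1k, B = 2k.
(1k + 18) / (2k + 18) = 29/40
Cross-multiply: 40(1k + 18) = 29(2k + 18)
40k + 720 = 58k + 522
40k - 58k = 522 - 720
-18k = -198
k = -198/-18 = 11
A = 1×11 = 11, B = 2×11 = 22
= A = 11, B = 22

A = 11, B = 22


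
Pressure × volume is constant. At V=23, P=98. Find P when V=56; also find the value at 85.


Inverse proportion: x × y = constant
k = 23 × 98 = 2254
At x=56: k/56 = 40.25
At x=85: k/85 = 26.52
= 40.25 and 26.52

40.25 and 26.52


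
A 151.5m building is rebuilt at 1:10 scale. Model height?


Model size = real / scale
= 151.5 / 10
= 15.1500 m

15.1500 m


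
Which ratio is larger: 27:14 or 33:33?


27/14 = 1.9286
33/33 = 1.0000
1.9286 > 1.0000, so 27:14 is greater
= 27:14

27:14


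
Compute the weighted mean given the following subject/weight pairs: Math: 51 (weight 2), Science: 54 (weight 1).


Numerator = 51×2 + 54×1
= 102 + 54
= 156
Total weight = 3
Weighted avg = 156/3
= 52.00

52.00


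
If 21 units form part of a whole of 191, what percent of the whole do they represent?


Percentage = (part / whole) × 100
= (21 / 191) × 100
≈ 10.99%

10.99%


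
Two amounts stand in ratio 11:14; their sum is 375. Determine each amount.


Let A = 11k, B = 14k.
11k + 14k = 375
25k = 375 → k = 375/25 = 15
A = 11×15 = 165, B = 14×15 = 210
= A = 165, B = 210

A = 165, B = 210


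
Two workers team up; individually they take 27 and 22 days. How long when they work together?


Rate of A = 1/27 per day
Rate of B = 1/22 per day
Combined rate = 1/27 + 1/22 = 49/594 ≈ 0.0825 per day
Days = 1 / combined rate = 594/49
≈ 12.12 days

12.12 days


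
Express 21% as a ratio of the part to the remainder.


21% means 21 parts out of 100; remainder = 79
Part : remainder = 21:79
GCD = 1
= 21:79

21:79


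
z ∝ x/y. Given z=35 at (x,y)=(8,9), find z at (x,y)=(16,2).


z = k·x/y
Solve for k using the known point: k = z·y/x = 35×9/8 = 315/8 = 39.3750
Now evaluate at x=16, y=2:
z = k × 16 / 2 = (315 × 16) / (8 × 2) = 5040/16
= 315.0000

315.0000


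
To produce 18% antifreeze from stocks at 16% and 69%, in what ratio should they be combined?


Let x parts of 16% mix with y parts of 69%.
16x + 69y = 18(x + y)
16x + 69y = 18x + 18y
x(16 - 18) = y(18 - 69)
x/y = (69 - 18)/(18 - 16) = 51/2
Simplify: 51:2
= 51:2

51:2


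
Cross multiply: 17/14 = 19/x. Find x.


Cross multiply: 17 × x = 14 × 19
17x = 266
x = 266 / 17
= 15.65

15.65


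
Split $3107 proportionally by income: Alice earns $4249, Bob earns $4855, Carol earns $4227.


Total income = 4249 + 4855 + 4227 = $13331
Alice: $3107 × 4249/13331 = $990.30
Bob: $3107 × 4855/13331 = $1131.53
Carol: $3107 × 4227/13331 = $985.17
= Alice: $990.30, Bob: $1131.53, Carol: $985.17

Alice: $990.30, Bob: $1131.53, Carol: $985.17


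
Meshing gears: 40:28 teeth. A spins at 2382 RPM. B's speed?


Gear ratio = 40:28 = 10:7
RPM_B = RPM_A × (teeth_A / teeth_B)
= 2382 × (40/28)
= 3402.9 RPM

3402.9 RPM


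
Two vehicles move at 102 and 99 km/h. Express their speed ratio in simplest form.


Ratio = 102:99
GCD = 3
Simplified = 34:33
Time ratio (same distance) = 33:34
Speed ratio = 34:33

34:33


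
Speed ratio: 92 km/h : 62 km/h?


Ratio = 92:62
GCD = 2
Simplified = 46:31
Time ratio (same distance) = 31:46
Speed ratio = 46:31

46:31


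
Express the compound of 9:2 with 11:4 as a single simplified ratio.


Compound ratio = (9×11) : (2×4)
= 99:8
GCD = 1
= 99:8

99:8


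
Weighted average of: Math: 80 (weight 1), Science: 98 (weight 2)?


Numerator = 80×1 + 98×2
= 80 + 196
= 276
Total weight = 3
Weighted avg = 276/3
= 92.00

92.00


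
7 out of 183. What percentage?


Percentage = (part / whole) × 100
= (7 / 183) × 100
≈ 3.83%

3.83%


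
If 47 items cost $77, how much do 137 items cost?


Direct proportion: y/x = constant
k = 77/47 ≈ 1.6383
y₂ = k × 137 = 77 × 137 / 47 = 10549/47
≈ 224.45

224.45


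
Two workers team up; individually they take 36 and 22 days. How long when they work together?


Rate of A = 1/36 per day
Rate of B = 1/22 per day
Combined rate = 1/36 + 1/22 = 58/792 ≈ 0.0732 per day
Days = 1 / combined rate = 792/58
≈ 13.66 days

13.66 days


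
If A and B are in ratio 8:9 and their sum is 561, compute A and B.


Let A = 8k, B = 9k.
8k + 9k = 561
17k = 561 → k = 561/17 = 33
A = 8×33 = 264, B = 9×33 = 297
= A = 264, B = 297

A = 264, B = 297


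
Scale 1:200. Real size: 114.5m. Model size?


Model size = real / scale
= 114.5 / 200
= 0.5725 m

0.5725 m


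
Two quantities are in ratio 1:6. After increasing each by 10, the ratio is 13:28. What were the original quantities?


Let A = 1k, B = 6k.
(1k + 10) / (6k + 10) = 13/28
Cross-multiply: 28(1k + 10) = 13(6k + 10)
28k + 280 = 78k + 130
28k - 78k = 130 - 280
-50k = -150
k = -150/-50 = 3
A = 1×3 = 3, B = 6×3 = 18
= A = 3, B = 18

A = 3, B = 18


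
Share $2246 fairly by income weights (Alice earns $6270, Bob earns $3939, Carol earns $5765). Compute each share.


Total income = 6270 + 3939 + 5765 = $15974
Alice: $2246 × 6270/15974 = $881.58
Bob: $2246 × 3939/15974 = $553.84
Carol: $2246 × 5765/15974 = $810.58
= Alice: $881.58, Bob: $553.84, Carol: $810.58

Alice: $881.58, Bob: $553.84, Carol: $810.58


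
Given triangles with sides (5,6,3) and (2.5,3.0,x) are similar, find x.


Scale factor = 2.5/5 = 0.5
Missing side = 3 × 0.5
= 1.5

1.5


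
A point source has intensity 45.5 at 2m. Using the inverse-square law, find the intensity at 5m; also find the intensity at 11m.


I₁d₁² = I₂d₂²
I at 5m = 45.5 × (2/5)² = 45.5 × 4/25 = 182/25 = 7.2800
I at 11m = 45.5 × (2/11)² = 45.5 × 4/121 = 182/121 ≈ 1.5041
= 7.2800 and 1.5041

7.2800 and 1.5041


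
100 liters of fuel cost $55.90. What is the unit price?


Unit rate = total / quantity
= 55.90 / 100
= $0.56 per unit

$0.56 per unit


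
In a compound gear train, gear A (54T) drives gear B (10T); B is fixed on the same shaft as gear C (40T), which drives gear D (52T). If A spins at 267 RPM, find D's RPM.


Stage 1: RPM_B = RPM_A × t_A/t_B = 267 × 54/10 = 14418/10 = 1441.80
B and C share a shaft → RPM_C = RPM_B
Stage 2: RPM_D = RPM_C × t_C/t_D = RPM_A × (t_A×t_C)/(t_B×t_D)
Overall ratio = (54×40)/(10×52) = 2160/520
RPM_D = 267 × 2160/520 = 576720/520
≈ 1109.08 RPM

1109.08 RPM


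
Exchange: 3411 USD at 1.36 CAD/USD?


Amount × rate = 3411 × 1.36
= 4638.96 CAD

4638.96 CAD


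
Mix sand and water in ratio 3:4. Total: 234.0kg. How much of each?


Total parts = 3 + 4 = 7
sand: 234.0 × 3/7 = 100.3kg
water: 234.0 × 4/7 = 133.7kg
= 100.3kg and 133.7kg

100.3kg and 133.7kg


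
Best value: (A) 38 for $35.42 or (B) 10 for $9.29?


Deal A: $35.42/38 = $0.9321/unit
Deal B: $9.29/10 = $0.9290/unit
B is cheaper per unit
= Deal B

Deal B


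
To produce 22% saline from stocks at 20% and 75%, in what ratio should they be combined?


Let x parts of 20% mix with y parts of 75%.
20x + 75y = 22(x + y)
20x + 75y = 22x + 22y
x(20 - 22) = y(22 - 75)
x/y = (75 - 22)/(22 - 20) = 53/2
Simplify: 53:2
= 53:2

53:2


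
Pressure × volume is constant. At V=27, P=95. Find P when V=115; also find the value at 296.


Inverse proportion: x × y = constant
k = 27 × 95 = 2565
At x=115: k/115 = 22.30
At x=296: k/296 = 8.67
= 22.30 and 8.67

22.30 and 8.67


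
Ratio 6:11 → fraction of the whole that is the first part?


Total parts = 6 + 11 = 17
First part: 6/17 = 6/17
= 6/17

6/17


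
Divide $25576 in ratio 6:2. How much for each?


Total parts = 6 + 2 = 8
Part 1: 25576 × 6/8 = 19182.00
Part 2: 25576 × 2/8 = 6394.00
= Part 1: $19182.00, Part 2: $6394.00

Part 1: $19182.00, Part 2: $6394.00


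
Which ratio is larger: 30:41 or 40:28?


30/41 = 0.7317
40/28 = 1.4286
0.7317 < 1.4286, so 30:41 is less
= 40:28

40:28


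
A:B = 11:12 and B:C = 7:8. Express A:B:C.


Match B: multiply A:B by 7 → 77:84
Multiply B:C by 12 → 84:96
Combined: 77:84:96
GCD = 1
= 77:84:96

77:84:96


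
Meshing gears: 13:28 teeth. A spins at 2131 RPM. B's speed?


Gear ratio = 13:28 = 13:28
RPM_B = RPM_A × (teeth_A / teeth_B)
= 2131 × (13/28)
= 989.4 RPM

989.4 RPM


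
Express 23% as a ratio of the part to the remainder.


23% means 23 parts out of 100; remainder = 77
Part : remainder = 23:77
GCD = 1
= 23:77

23:77


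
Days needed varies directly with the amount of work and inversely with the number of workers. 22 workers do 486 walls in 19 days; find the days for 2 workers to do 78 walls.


Days ∝ work / workers, so d₂ = d₁ × (m₁/m₂) × (w₂/w₁)
Workers factor (inverse): 22/2 = 11.0000
Work factor (direct): 78/486 ≈ 0.1605
d₂ = 19 × 22/2 × 78/486 = (19 × 22 × 78) / (2 × 486) = 32604/972
≈ 33.54 days

33.54 days


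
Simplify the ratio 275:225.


GCD(275, 225) = 25
275/25 : 225/25
= 11:9

11:9


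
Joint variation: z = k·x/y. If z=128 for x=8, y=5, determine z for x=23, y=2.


z = k·x/y
Solve for k using the known point: k = z·y/x = 128×5/8 = 640/8 = 80.0000
Now evaluate at x=23, y=2:
z = k × 23 / 2 = (640 × 23) / (8 × 2) = 14720/16
= 920.0000

920.0000


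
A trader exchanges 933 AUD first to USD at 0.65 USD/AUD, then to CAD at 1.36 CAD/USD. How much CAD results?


Step 1: 933 AUD × 0.65 = 606.45 USD
Step 2: 606.45 USD × 1.36 = 824.77 CAD
Implied rate AUD→CAD = 0.65 × 1.36 = 0.8840
= 824.77 CAD

824.77 CAD


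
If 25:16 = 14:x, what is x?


Cross multiply: 25 × x = 16 × 14
25x = 224
x = 224 / 25
= 8.96

8.96


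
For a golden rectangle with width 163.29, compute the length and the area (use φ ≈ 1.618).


φ = (1 + √5) / 2 ≈ 1.618
Length = width × φ = 163.29 × 1.618 = 264.20322
≈ 264.20
Area = width × length = 163.29 × 264.20322 = 43141.7437938 ≈ 43141.74
= Length: 264.20, Area: 43141.74

Length: 264.20, Area: 43141.74


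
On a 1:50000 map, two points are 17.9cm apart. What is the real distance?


Real distance = map distance × scale
= 17.9cm × 50000
= 895000 cm = 8950.0 m
= 8.950 km

8.950 km


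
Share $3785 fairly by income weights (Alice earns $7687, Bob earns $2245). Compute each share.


Total income = 7687 + 2245 = $9932
Alice: $3785 × 7687/9932 = $2929.45
Bob: $3785 × 2245/9932 = $855.55
= Alice: $2929.45, Bob: $855.55

Alice: $2929.45, Bob: $855.55


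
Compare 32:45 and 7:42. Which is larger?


32/45 = 0.7111
7/42 = 0.1667
0.7111 > 0.1667, so 32:45 is greater
= 32:45

32:45


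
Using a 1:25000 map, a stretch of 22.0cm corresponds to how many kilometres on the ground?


Real distance = map distance × scale
= 22.0cm × 25000
= 550000 cm = 5500.0 m
= 5.500 km

5.500 km


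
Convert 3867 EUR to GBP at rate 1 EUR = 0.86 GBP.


Amount × rate = 3867 × 0.86
= 3325.62 GBP

3325.62 GBP


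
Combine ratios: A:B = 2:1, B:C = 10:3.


Match B: multiply A:B by 10 → 20:10
Multiply B:C by 1 → 10:3
Combined: 20:10:3
GCD = 1
= 20:10:3

20:10:3


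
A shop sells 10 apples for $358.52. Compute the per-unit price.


Unit rate = total / quantity
= 358.52 / 10
= $35.85 per unit

$35.85 per unit


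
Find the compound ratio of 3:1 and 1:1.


Compound ratio = (3×1) : (1×1)
= 3:1
GCD = 1
= 3:1

3:1


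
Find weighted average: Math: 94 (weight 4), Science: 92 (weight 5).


Numerator = 94×4 + 92×5
= 376 + 460
= 836
Total weight = 9
Weighted avg = 836/9
= 92.89

92.89


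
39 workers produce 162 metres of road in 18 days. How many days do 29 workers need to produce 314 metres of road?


Days ∝ work / workers, so d₂ = d₁ × (m₁/m₂) × (w₂/w₁)
Workers factor (inverse): 39/29 ≈ 1.3448
Work factor (direct): 314/162 ≈ 1.9383
d₂ = 18 × 39/29 × 314/162 = (18 × 39 × 314) / (29 × 162) = 220428/4698
≈ 46.92 days

46.92 days


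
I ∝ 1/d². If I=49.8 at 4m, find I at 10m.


I₁d₁² = I₂d₂²
I₂ = I₁ × (d₁/d₂)²
= 49.8 × (4/10)²
= 49.8 × 16/100
= 796.8/100
= 7.9680

7.9680


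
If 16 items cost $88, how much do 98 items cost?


Direct proportion: y/x = constant
k = 88/16 = 5.5000
y₂ = k × 98 = 88 × 98 / 16 = 8624/16
= 539.00

539.00


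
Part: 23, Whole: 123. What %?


Percentage = (part / whole) × 100
= (23 / 123) × 100
≈ 18.70%

18.70%


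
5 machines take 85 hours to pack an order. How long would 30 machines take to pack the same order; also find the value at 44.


Inverse proportion: x × y = constant
k = 5 × 85 = 425
At x=30: k/30 = 14.17
At x=44: k/44 = 9.66
= 14.17 and 9.66

14.17 and 9.66


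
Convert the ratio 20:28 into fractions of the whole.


Total parts = 20 + 28 = 48
First part: 20/48 = 5/12
Second part: 28/48 = 7/12
= 5/12 and 7/12

5/12 and 7/12


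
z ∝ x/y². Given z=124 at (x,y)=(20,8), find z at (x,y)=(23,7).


z = k·x/y²
Solve for k using the known point: k = z·y²/x = 124×64/20 = 7936/20 = 396.8000
Now evaluate at x=23, y=7:
z = k × 23 / 49 = (7936 × 23) / (20 × 49) = 182528/980
≈ 186.2531

186.2531


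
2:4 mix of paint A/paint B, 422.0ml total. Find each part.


Total parts = 2 + 4 = 6
paint A: 422.0 × 2/6 = 140.7ml
paint B: 422.0 × 4/6 = 281.3ml
= 140.7ml and 281.3ml

140.7ml and 281.3ml


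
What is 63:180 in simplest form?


GCD(63, 180) = 9
63/9 : 180/9
= 7:20

7:20


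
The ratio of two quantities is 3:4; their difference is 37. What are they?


Let A = 3k, B = 4k.
4k - 3k = 37
1k = 37 → k = 37/1 = 37
A = 3×37 = 111, B = 4×37 = 148
= A = 111, B = 148

A = 111, B = 148


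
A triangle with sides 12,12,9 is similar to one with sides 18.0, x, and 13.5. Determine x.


Scale factor = 18.0/12 = 1.5
Missing side = 12 × 1.5
= 18.0

18.0


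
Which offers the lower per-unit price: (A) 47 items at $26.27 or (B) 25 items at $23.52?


Deal A: $26.27/47 = $0.5589/unit
Deal B: $23.52/25 = $0.9408/unit
A is cheaper per unit
= Deal A

Deal A


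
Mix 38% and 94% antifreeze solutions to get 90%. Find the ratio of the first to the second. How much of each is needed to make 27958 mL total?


Let x parts of 38% mix with y parts of 94%.
38x + 94y = 90(x + y)
38x + 94y = 90x + 90y
x(38 - 90) = y(90 - 94)
x/y = (94 - 90)/(90 - 38) = 4/52
Simplify: 1:13
Total parts = 14; one part = 27958/14 = 1997.00 mL
38% solution: 1×1997.00 = 1997.00 mL
94% solution: 13×1997.00 = 25961.00 mL
= ratio 1:13; 1997.00 mL and 25961.00 mL

ratio 1:13; 1997.00 mL and 25961.00 mL


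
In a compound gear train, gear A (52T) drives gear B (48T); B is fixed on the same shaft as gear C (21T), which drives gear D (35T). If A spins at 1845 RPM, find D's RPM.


Stage 1: RPM_B = RPM_A × t_A/t_B = 1845 × 52/48 = 95940/48 = 1998.75
B and C share a shaft → RPM_C = RPM_B
Stage 2: RPM_D = RPM_C × t_C/t_D = RPM_A × (t_A×t_C)/(t_B×t_D)
Overall ratio = (52×21)/(48×35) = 1092/1680
RPM_D = 1845 × 1092/1680 = 2014740/1680
= 1199.25 RPM

1199.25 RPM


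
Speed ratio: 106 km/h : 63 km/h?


Ratio = 106:63
GCD = 1
Simplified = 106:63
Time ratio (same distance) = 63:106
Speed ratio = 106:63

106:63


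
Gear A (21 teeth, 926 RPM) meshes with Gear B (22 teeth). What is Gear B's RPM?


Gear ratio = 21:22 = 21:22
RPM_B = RPM_A × (teeth_A / teeth_B)
= 926 × (21/22)
= 883.9 RPM

883.9 RPM


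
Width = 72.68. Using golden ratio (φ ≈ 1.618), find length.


φ = (1 + √5) / 2 ≈ 1.618
Length = width × φ = 72.68 × 1.618 = 117.59624
≈ 117.60

117.60


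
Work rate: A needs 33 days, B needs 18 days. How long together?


Rate of A = 1/33 per day
Rate of B = 1/18 per day
Combined rate = 1/33 + 1/18 = 51/594 ≈ 0.0859 per day
Days = 1 / combined rate = 594/51
≈ 11.65 days

11.65 days


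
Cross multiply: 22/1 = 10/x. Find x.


Cross multiply: 22 × x = 1 × 10
22x = 10
x = 10 / 22
= 0.45

0.45


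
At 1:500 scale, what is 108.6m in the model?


Model size = real / scale
= 108.6 / 500
= 0.2172 m

0.2172 m


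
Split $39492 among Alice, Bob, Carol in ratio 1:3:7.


Total parts = 1 + 3 + 7 = 11
Alice: 39492 × 1/11 = 3590.18
Bob: 39492 × 3/11 = 10770.55
Carol: 39492 × 7/11 = 25131.27
= Alice: $3590.18, Bob: $10770.55, Carol: $25131.27

Alice: $3590.18, Bob: $10770.55, Carol: $25131.27


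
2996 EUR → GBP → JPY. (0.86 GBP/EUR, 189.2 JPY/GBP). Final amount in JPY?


Step 1: 2996 EUR × 0.86 = 2576.56 GBP
Step 2: 2576.56 GBP × 189.2 = 487485.15 JPY
Implied rate EUR→JPY = 0.86 × 189.2 = 162.7120
= 487485.15 JPY

487485.15 JPY


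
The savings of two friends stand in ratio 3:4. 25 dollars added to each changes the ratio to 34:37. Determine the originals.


Let A = 3k, B = 4k.
(3k + 25) / (4k + 25) = 34/37
Cross-multiply: 37(3k + 25) = 34(4k + 25)
111k + 925 = 136k + 850
111k - 136k = 850 - 925
-25k = -75
k = -75/-25 = 3
A = 3×3 = 9, B = 4×3 = 12
= A = 9, B = 12

A = 9, B = 12


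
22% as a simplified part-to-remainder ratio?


22% means 22 parts out of 100; remainder = 78
Part : remainder = 22:78
GCD = 2
= 11:39

11:39


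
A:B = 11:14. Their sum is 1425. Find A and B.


Let A = 11k, B = 14k.
11k + 14k = 1425
25k = 1425 → k = 1425/25 = 57
A = 11×57 = 627, B = 14×57 = 798
= A = 627, B = 798

A = 627, B = 798


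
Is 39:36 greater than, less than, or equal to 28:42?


39/36 = 1.0833
28/42 = 0.6667
1.0833 > 0.6667, so 39:36 is greater
= greater than

greater than


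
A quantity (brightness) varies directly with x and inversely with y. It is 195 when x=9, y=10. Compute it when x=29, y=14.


z = k·x/y
Solve for k using the known point: k = z·y/x = 195×10/9 = 1950/9 ≈ 216.6667
Now evaluate at x=29, y=14:
z = k × 29 / 14 = (1950 × 29) / (9 × 14) = 56550/126
≈ 448.8095

448.8095


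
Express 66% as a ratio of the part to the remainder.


66% means 66 parts out of 100; remainder = 34
Part : remainder = 66:34
GCD = 2
= 33:17

33:17


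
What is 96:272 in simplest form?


GCD(96, 272) = 16
96/16 : 272/16
= 6:17

6:17


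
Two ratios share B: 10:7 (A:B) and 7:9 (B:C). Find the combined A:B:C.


Match B: multiply A:B by 7 → 70:49
Multiply B:C by 7 → 49:63
Combined: 70:49:63
GCD = 7
= 10:7:9

10:7:9


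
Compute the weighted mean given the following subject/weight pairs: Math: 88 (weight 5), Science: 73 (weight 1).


Numerator = 88×5 + 73×1
= 440 + 73
= 513
Total weight = 6
Weighted avg = 513/6
= 85.50

85.50


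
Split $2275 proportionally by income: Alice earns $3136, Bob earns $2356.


Total income = 3136 + 2356 = $5492
Alice: $2275 × 3136/5492 = $1299.05
Bob: $2275 × 2356/5492 = $975.95
= Alice: $1299.05, Bob: $975.95

Alice: $1299.05, Bob: $975.95


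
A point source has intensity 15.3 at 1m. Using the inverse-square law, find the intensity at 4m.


I₁d₁² = I₂d₂²
I₂ = I₁ × (d₁/d₂)²
= 15.3 × (1/4)²
= 15.3 × 1/16
= 15.3/16
≈ 0.9563

0.9563


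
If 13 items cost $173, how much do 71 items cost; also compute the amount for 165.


Direct proportion: y/x = constant
k = 173/13 ≈ 13.3077
y at x=71: k × 71 = 173 × 71 / 13 = 12283/13 ≈ 944.85
y at x=165: k × 165 = 173 × 165 / 13 = 28545/13 ≈ 2195.77
= 944.85 and 2195.77

944.85 and 2195.77


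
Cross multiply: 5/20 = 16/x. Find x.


Cross multiply: 5 × x = 20 × 16
5x = 320
x = 320 / 5
= 64.00

64.00


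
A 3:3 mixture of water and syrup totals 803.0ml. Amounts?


Total parts = 3 + 3 = 6
water: 803.0 × 3/6 = 401.5ml
syrup: 803.0 × 3/6 = 401.5ml
= 401.5ml and 401.5ml

401.5ml and 401.5ml


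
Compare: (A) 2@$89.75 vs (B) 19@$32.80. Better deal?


Deal A: $89.75/2 = $44.8750/unit
Deal B: $32.80/19 = $1.7263/unit
B is cheaper per unit
= Deal B

Deal B


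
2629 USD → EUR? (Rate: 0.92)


Amount × rate = 2629 × 0.92
= 2418.68 EUR

2418.68 EUR


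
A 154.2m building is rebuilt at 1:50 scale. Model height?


Model size = real / scale
= 154.2 / 50
= 3.0840 m

3.0840 m


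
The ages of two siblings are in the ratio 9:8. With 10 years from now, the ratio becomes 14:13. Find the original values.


Let A = 9k, B = 8k.
(9k + 10) / (8k + 10) = 14/13
Cross-multiply: 13(9k + 10) = 14(8k + 10)
117k + 130 = 112k + 140
117k - 112k = 140 - 130
5k = 10
k = 10/5 = 2
A = 9×2 = 18, B = 8×2 = 16
= A = 18, B = 16

A = 18, B = 16


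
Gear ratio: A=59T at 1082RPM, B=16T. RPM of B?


Gear ratio = 59:16 = 59:16
RPM_B = RPM_A × (teeth_A / teeth_B)
= 1082 × (59/16)
= 3989.9 RPM

3989.9 RPM


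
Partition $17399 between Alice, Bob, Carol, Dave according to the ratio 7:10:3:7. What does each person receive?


Total parts = 7 + 10 + 3 + 7 = 27
Alice: 17399 × 7/27 = 4510.85
Bob: 17399 × 10/27 = 6444.07
Carol: 17399 × 3/27 = 1933.22
Dave: 17399 × 7/27 = 4510.85
= Alice: $4510.85, Bob: $6444.07, Carol: $1933.22, Dave: $4510.85

Alice: $4510.85, Bob: $6444.07, Carol: $1933.22, Dave: $4510.85


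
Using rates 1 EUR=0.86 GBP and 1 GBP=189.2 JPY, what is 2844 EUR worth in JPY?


Step 1: 2844 EUR × 0.86 = 2445.84 GBP
Step 2: 2445.84 GBP × 189.2 = 462752.93 JPY
Implied rate EUR→JPY = 0.86 × 189.2 = 162.7120
= 462752.93 JPY

462752.93 JPY


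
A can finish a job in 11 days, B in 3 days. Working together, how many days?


Rate of A = 1/11 per day
Rate of B = 1/3 per day
Combined rate = 1/11 + 1/3 = 14/33 ≈ 0.4242 per day
Days = 1 / combined rate = 33/14
≈ 2.36 days

2.36 days


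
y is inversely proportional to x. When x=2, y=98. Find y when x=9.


Inverse proportion: x × y = constant
k = 2 × 98 = 196
y₂ = k / 9 = 196 / 9
= 21.78

21.78


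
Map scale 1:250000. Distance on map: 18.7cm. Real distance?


Real distance = map distance × scale
= 18.7cm × 250000
= 4675000 cm = 46750.0 m
= 46.750 km

46.750 km


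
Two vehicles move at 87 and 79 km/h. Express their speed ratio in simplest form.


Ratio = 87:79
GCD = 1
Simplified = 87:79
Time ratio (same distance) = 79:87
Speed ratio = 87:79

87:79


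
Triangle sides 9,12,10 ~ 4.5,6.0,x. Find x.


Scale factor = 4.5/9 = 0.5
Missing side = 10 × 0.5
= 5.0

5.0


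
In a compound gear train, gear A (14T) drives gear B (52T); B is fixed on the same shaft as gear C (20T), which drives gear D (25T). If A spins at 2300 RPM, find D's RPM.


Stage 1: RPM_B = RPM_A × t_A/t_B = 2300 × 14/52 = 32200/52 ≈ 619.23
B and C share a shaft → RPM_C = RPM_B
Stage 2: RPM_D = RPM_C × t_C/t_D = RPM_A × (t_A×t_C)/(t_B×t_D)
Overall ratio = (14×20)/(52×25) = 280/1300
RPM_D = 2300 × 280/1300 = 644000/1300
≈ 495.38 RPM

495.38 RPM


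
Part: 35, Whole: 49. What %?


Percentage = (part / whole) × 100
= (35 / 49) × 100
≈ 71.43%

71.43%


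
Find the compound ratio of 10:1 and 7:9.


Compound ratio = (10×7) : (1×9)
= 70:9
GCD = 1
= 70:9

70:9


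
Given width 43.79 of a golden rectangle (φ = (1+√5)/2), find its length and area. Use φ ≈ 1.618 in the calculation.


φ = (1 + √5) / 2 ≈ 1.618
Length = width × φ = 43.79 × 1.618 = 70.85222
≈ 70.85
Area = width × length = 43.79 × 70.85222 = 3102.6187138 ≈ 3102.62
= Length: 70.85, Area: 3102.62

Length: 70.85, Area: 3102.62


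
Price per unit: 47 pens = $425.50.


Unit rate = total / quantity
= 425.50 / 47
= $9.05 per unit

$9.05 per unit


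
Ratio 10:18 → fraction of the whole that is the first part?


Total parts = 10 + 18 = 28
First part: 10/28 = 5/14
= 5/14

5/14


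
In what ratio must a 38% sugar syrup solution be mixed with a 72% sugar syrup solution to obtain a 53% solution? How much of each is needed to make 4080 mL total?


Let x parts of 38% mix with y parts of 72%.
38x + 72y = 53(x + y)
38x + 72y = 53x + 53y
x(38 - 53) = y(53 - 72)
x/y = (72 - 53)/(53 - 38) = 19/15
Simplify: 19:15
Total parts = 34; one part = 4080/34 = 120.00 mL
38% solution: 19×120.00 = 2280.00 mL
72% solution: 15×120.00 = 1800.00 mL
= ratio 19:15; 2280.00 mL and 1800.00 mL

ratio 19:15; 2280.00 mL and 1800.00 mL


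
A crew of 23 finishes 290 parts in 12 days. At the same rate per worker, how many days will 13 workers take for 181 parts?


Days ∝ work / workers, so d₂ = d₁ × (m₁/m₂) × (w₂/w₁)
Workers factor (inverse): 23/13 ≈ 1.7692
Work factor (direct): 181/290 ≈ 0.6241
d₂ = 12 × 23/13 × 181/290 = (12 × 23 × 181) / (13 × 290) = 49956/3770
≈ 13.25 days

13.25 days


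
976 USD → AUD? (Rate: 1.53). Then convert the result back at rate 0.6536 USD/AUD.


Amount × rate = 976 × 1.53 = 1493.28 AUD
Round-trip: 1493.28 × 0.6536 = 976.01 USD
= 1493.28 AUD, then 976.01 USD

1493.28 AUD, then 976.01 USD


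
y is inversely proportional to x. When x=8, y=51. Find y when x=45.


Inverse proportion: x × y = constant
k = 8 × 51 = 408
y₂ = k / 45 = 408 / 45
= 9.07

9.07


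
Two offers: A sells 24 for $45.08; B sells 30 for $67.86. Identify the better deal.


Deal A: $45.08/24 = $1.8783/unit
Deal B: $67.86/30 = $2.2620/unit
A is cheaper per unit
= Deal A

Deal A


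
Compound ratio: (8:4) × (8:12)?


Compound ratio = (8×8) : (4×12)
= 64:48
GCD = 16
= 4:3

4:3


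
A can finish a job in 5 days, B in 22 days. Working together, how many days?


Rate of A = 1/5 per day
Rate of B = 1/22 per day
Combined rate = 1/5 + 1/22 = 27/110 ≈ 0.2455 per day
Days = 1 / combined rate = 110/27
≈ 4.07 days

4.07 days


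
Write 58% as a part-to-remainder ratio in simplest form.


58% means 58 parts out of 100; remainder = 42
Part : remainder = 58:42
GCD = 2
= 29:21

29:21


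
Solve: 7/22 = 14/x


Cross multiply: 7 × x = 22 × 14
7x = 308
x = 308 / 7
= 44.00

44.00


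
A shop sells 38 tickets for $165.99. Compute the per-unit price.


Unit rate = total / quantity
= 165.99 / 38
= $4.37 per unit

$4.37 per unit


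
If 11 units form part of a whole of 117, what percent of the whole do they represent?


Percentage = (part / whole) × 100
= (11 / 117) × 100
≈ 9.40%

9.40%


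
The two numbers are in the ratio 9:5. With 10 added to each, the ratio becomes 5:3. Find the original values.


Let A = 9k, B = 5k.
(9k + 10) / (5k + 10) = 5/3
Cross-multiply: 3(9k + 10) = 5(5k + 10)
27k + 30 = 25k + 50
27k - 25k = 50 - 30
2k = 20
k = 20/2 = 10
A = 9×10 = 90, B = 5×10 = 50
= A = 90, B = 50

A = 90, B = 50


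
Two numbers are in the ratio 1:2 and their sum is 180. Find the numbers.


Let A = 1k, B = 2k.
1k + 2k = 180
3k = 180 → k = 180/3 = 60
A = 1×60 = 60, B = 2×60 = 120
= A = 60, B = 120

A = 60, B = 120


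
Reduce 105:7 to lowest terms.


GCD(105, 7) = 7
105/7 : 7/7
= 15:1

15:1


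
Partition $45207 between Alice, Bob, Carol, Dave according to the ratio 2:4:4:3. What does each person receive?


Total parts = 2 + 4 + 4 + 3 = 13
Alice: 45207 × 2/13 = 6954.92
Bob: 45207 × 4/13 = 13909.85
Carol: 45207 × 4/13 = 13909.85
Dave: 45207 × 3/13 = 10432.38
= Alice: $6954.92, Bob: $13909.85, Carol: $13909.85, Dave: $10432.38

Alice: $6954.92, Bob: $13909.85, Carol: $13909.85, Dave: $10432.38


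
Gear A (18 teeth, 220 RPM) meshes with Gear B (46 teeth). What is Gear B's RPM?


Gear ratio = 18:46 = 9:23
RPM_B = RPM_A × (teeth_A / teeth_B)
= 220 × (18/46)
= 86.1 RPM

86.1 RPM


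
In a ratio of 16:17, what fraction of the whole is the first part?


Total parts = 16 + 17 = 33
First part: 16/33 = 16/33
= 16/33

16/33


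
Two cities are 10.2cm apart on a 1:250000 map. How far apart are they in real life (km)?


Real distance = map distance × scale
= 10.2cm × 250000
= 2550000 cm = 25500.0 m
= 25.500 km

25.500 km


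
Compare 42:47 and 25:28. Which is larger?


42/47 = 0.8936
25/28 = 0.8929
0.8936 > 0.8929, so 42:47 is greater
= 42:47

42:47


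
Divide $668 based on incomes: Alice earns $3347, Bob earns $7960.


Total income = 3347 + 7960 = $11307
Alice: $668 × 3347/11307 = $197.74
Bob: $668 × 7960/11307 = $470.26
= Alice: $197.74, Bob: $470.26

Alice: $197.74, Bob: $470.26


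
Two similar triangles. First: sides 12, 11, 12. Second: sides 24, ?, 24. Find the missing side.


Scale factor = 24/12 = 2
Missing side = 11 × 2
= 22.0

22.0


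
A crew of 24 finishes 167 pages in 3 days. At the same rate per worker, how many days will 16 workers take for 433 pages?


Days ∝ work / workers, so d₂ = d₁ × (m₁/m₂) × (w₂/w₁)
Workers factor (inverse): 24/16 = 1.5000
Work factor (direct): 433/167 ≈ 2.5928
d₂ = 3 × 24/16 × 433/167 = (3 × 24 × 433) / (16 × 167) = 31176/2672
≈ 11.67 days

11.67 days


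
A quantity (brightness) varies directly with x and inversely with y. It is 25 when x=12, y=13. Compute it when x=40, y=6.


z = k·x/y
Solve for k using the known point: k = z·y/x = 25×13/12 = 325/12 ≈ 27.0833
Now evaluate at x=40, y=6:
z = k × 40 / 6 = (325 × 40) / (12 × 6) = 13000/72
≈ 180.5556

180.5556


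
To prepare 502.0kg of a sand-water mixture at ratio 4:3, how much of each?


Total parts = 4 + 3 = 7
sand: 502.0 × 4/7 = 286.9kg
water: 502.0 × 3/7 = 215.1kg
= 286.9kg and 215.1kg

286.9kg and 215.1kg
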